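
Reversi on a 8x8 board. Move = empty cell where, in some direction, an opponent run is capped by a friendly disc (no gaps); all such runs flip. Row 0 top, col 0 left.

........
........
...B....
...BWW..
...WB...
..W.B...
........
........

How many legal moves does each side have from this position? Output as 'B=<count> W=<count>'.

-- B to move --
(2,4): flips 1 -> legal
(2,5): no bracket -> illegal
(2,6): flips 1 -> legal
(3,2): flips 1 -> legal
(3,6): flips 2 -> legal
(4,1): no bracket -> illegal
(4,2): flips 1 -> legal
(4,5): flips 1 -> legal
(4,6): no bracket -> illegal
(5,1): no bracket -> illegal
(5,3): flips 1 -> legal
(6,1): no bracket -> illegal
(6,2): no bracket -> illegal
(6,3): no bracket -> illegal
B mobility = 7
-- W to move --
(1,2): flips 1 -> legal
(1,3): flips 2 -> legal
(1,4): no bracket -> illegal
(2,2): no bracket -> illegal
(2,4): no bracket -> illegal
(3,2): flips 1 -> legal
(4,2): no bracket -> illegal
(4,5): flips 1 -> legal
(5,3): flips 1 -> legal
(5,5): no bracket -> illegal
(6,3): no bracket -> illegal
(6,4): flips 2 -> legal
(6,5): flips 1 -> legal
W mobility = 7

Answer: B=7 W=7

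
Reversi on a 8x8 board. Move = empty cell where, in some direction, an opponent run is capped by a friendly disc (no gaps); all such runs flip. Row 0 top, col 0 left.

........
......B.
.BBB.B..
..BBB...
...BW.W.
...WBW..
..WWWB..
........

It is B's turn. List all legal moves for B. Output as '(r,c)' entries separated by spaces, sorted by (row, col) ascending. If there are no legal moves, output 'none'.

(3,5): no bracket -> illegal
(3,6): no bracket -> illegal
(3,7): no bracket -> illegal
(4,2): no bracket -> illegal
(4,5): flips 2 -> legal
(4,7): no bracket -> illegal
(5,1): no bracket -> illegal
(5,2): flips 1 -> legal
(5,6): flips 1 -> legal
(5,7): no bracket -> illegal
(6,1): flips 3 -> legal
(6,6): flips 2 -> legal
(7,1): no bracket -> illegal
(7,2): flips 1 -> legal
(7,3): flips 2 -> legal
(7,4): flips 1 -> legal
(7,5): no bracket -> illegal

Answer: (4,5) (5,2) (5,6) (6,1) (6,6) (7,2) (7,3) (7,4)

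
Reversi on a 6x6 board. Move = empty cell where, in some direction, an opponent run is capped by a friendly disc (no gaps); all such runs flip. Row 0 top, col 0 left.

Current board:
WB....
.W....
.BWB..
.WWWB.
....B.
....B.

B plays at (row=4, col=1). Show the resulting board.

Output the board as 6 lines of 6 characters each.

Answer: WB....
.W....
.BWB..
.BBWB.
.B..B.
....B.

Derivation:
Place B at (4,1); scan 8 dirs for brackets.
Dir NW: first cell '.' (not opp) -> no flip
Dir N: opp run (3,1) capped by B -> flip
Dir NE: opp run (3,2) capped by B -> flip
Dir W: first cell '.' (not opp) -> no flip
Dir E: first cell '.' (not opp) -> no flip
Dir SW: first cell '.' (not opp) -> no flip
Dir S: first cell '.' (not opp) -> no flip
Dir SE: first cell '.' (not opp) -> no flip
All flips: (3,1) (3,2)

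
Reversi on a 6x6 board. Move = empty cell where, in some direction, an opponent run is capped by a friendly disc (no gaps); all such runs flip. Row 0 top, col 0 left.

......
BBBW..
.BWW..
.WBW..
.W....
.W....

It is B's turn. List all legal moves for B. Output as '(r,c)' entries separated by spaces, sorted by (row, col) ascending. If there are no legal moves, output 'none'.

(0,2): no bracket -> illegal
(0,3): no bracket -> illegal
(0,4): no bracket -> illegal
(1,4): flips 2 -> legal
(2,0): no bracket -> illegal
(2,4): flips 2 -> legal
(3,0): flips 1 -> legal
(3,4): flips 2 -> legal
(4,0): no bracket -> illegal
(4,2): no bracket -> illegal
(4,3): no bracket -> illegal
(4,4): flips 2 -> legal
(5,0): flips 1 -> legal
(5,2): no bracket -> illegal

Answer: (1,4) (2,4) (3,0) (3,4) (4,4) (5,0)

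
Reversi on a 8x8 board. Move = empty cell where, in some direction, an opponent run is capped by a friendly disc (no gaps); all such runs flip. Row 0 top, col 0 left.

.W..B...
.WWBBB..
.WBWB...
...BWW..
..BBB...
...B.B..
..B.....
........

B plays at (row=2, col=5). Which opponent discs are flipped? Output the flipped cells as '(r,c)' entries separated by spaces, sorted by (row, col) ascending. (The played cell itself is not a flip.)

Dir NW: first cell 'B' (not opp) -> no flip
Dir N: first cell 'B' (not opp) -> no flip
Dir NE: first cell '.' (not opp) -> no flip
Dir W: first cell 'B' (not opp) -> no flip
Dir E: first cell '.' (not opp) -> no flip
Dir SW: opp run (3,4) capped by B -> flip
Dir S: opp run (3,5), next='.' -> no flip
Dir SE: first cell '.' (not opp) -> no flip

Answer: (3,4)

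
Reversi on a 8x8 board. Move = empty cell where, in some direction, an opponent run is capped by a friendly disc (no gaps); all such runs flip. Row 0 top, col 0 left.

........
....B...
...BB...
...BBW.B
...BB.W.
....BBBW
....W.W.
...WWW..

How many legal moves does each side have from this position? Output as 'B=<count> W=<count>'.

-- B to move --
(2,5): no bracket -> illegal
(2,6): flips 1 -> legal
(3,6): flips 2 -> legal
(4,5): no bracket -> illegal
(4,7): no bracket -> illegal
(5,3): no bracket -> illegal
(6,2): no bracket -> illegal
(6,3): no bracket -> illegal
(6,5): no bracket -> illegal
(6,7): no bracket -> illegal
(7,2): no bracket -> illegal
(7,6): flips 1 -> legal
(7,7): flips 1 -> legal
B mobility = 4
-- W to move --
(0,3): no bracket -> illegal
(0,4): flips 5 -> legal
(0,5): no bracket -> illegal
(1,2): no bracket -> illegal
(1,3): flips 1 -> legal
(1,5): no bracket -> illegal
(2,2): flips 3 -> legal
(2,5): no bracket -> illegal
(2,6): no bracket -> illegal
(2,7): no bracket -> illegal
(3,2): flips 2 -> legal
(3,6): no bracket -> illegal
(4,2): no bracket -> illegal
(4,5): no bracket -> illegal
(4,7): no bracket -> illegal
(5,2): no bracket -> illegal
(5,3): flips 4 -> legal
(6,3): no bracket -> illegal
(6,5): no bracket -> illegal
(6,7): no bracket -> illegal
W mobility = 5

Answer: B=4 W=5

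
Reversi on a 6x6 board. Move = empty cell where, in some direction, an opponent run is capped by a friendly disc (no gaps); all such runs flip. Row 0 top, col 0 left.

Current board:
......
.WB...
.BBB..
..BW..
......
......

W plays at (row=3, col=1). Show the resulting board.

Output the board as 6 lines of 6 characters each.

Answer: ......
.WB...
.WBB..
.WWW..
......
......

Derivation:
Place W at (3,1); scan 8 dirs for brackets.
Dir NW: first cell '.' (not opp) -> no flip
Dir N: opp run (2,1) capped by W -> flip
Dir NE: opp run (2,2), next='.' -> no flip
Dir W: first cell '.' (not opp) -> no flip
Dir E: opp run (3,2) capped by W -> flip
Dir SW: first cell '.' (not opp) -> no flip
Dir S: first cell '.' (not opp) -> no flip
Dir SE: first cell '.' (not opp) -> no flip
All flips: (2,1) (3,2)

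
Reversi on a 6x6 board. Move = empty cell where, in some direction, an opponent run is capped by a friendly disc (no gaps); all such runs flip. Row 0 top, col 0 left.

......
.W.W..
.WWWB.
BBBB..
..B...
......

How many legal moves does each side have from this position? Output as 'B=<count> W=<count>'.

Answer: B=9 W=7

Derivation:
-- B to move --
(0,0): flips 2 -> legal
(0,1): flips 2 -> legal
(0,2): flips 1 -> legal
(0,3): flips 2 -> legal
(0,4): flips 2 -> legal
(1,0): flips 1 -> legal
(1,2): flips 2 -> legal
(1,4): flips 1 -> legal
(2,0): flips 3 -> legal
(3,4): no bracket -> illegal
B mobility = 9
-- W to move --
(1,4): no bracket -> illegal
(1,5): no bracket -> illegal
(2,0): no bracket -> illegal
(2,5): flips 1 -> legal
(3,4): no bracket -> illegal
(3,5): flips 1 -> legal
(4,0): flips 1 -> legal
(4,1): flips 2 -> legal
(4,3): flips 2 -> legal
(4,4): flips 1 -> legal
(5,1): no bracket -> illegal
(5,2): flips 2 -> legal
(5,3): no bracket -> illegal
W mobility = 7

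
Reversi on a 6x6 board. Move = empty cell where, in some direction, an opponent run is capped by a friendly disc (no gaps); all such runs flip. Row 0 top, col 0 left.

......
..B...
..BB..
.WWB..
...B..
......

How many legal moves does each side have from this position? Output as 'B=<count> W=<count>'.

Answer: B=5 W=5

Derivation:
-- B to move --
(2,0): no bracket -> illegal
(2,1): flips 1 -> legal
(3,0): flips 2 -> legal
(4,0): flips 1 -> legal
(4,1): flips 1 -> legal
(4,2): flips 1 -> legal
B mobility = 5
-- W to move --
(0,1): no bracket -> illegal
(0,2): flips 2 -> legal
(0,3): no bracket -> illegal
(1,1): no bracket -> illegal
(1,3): flips 1 -> legal
(1,4): flips 1 -> legal
(2,1): no bracket -> illegal
(2,4): no bracket -> illegal
(3,4): flips 1 -> legal
(4,2): no bracket -> illegal
(4,4): no bracket -> illegal
(5,2): no bracket -> illegal
(5,3): no bracket -> illegal
(5,4): flips 1 -> legal
W mobility = 5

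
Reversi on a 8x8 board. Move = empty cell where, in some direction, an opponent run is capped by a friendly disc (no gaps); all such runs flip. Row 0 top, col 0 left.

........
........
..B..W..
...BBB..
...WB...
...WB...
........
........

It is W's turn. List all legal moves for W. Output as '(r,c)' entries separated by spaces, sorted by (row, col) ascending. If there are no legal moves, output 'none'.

Answer: (2,3) (2,6) (4,5) (5,5) (6,5)

Derivation:
(1,1): no bracket -> illegal
(1,2): no bracket -> illegal
(1,3): no bracket -> illegal
(2,1): no bracket -> illegal
(2,3): flips 1 -> legal
(2,4): no bracket -> illegal
(2,6): flips 2 -> legal
(3,1): no bracket -> illegal
(3,2): no bracket -> illegal
(3,6): no bracket -> illegal
(4,2): no bracket -> illegal
(4,5): flips 2 -> legal
(4,6): no bracket -> illegal
(5,5): flips 1 -> legal
(6,3): no bracket -> illegal
(6,4): no bracket -> illegal
(6,5): flips 1 -> legal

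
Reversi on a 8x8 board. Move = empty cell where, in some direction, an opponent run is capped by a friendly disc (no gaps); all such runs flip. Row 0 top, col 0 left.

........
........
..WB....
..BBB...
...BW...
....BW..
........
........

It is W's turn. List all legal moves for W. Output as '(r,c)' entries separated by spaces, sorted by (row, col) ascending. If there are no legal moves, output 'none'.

Answer: (2,4) (4,2) (5,3) (6,4)

Derivation:
(1,2): no bracket -> illegal
(1,3): no bracket -> illegal
(1,4): no bracket -> illegal
(2,1): no bracket -> illegal
(2,4): flips 2 -> legal
(2,5): no bracket -> illegal
(3,1): no bracket -> illegal
(3,5): no bracket -> illegal
(4,1): no bracket -> illegal
(4,2): flips 2 -> legal
(4,5): no bracket -> illegal
(5,2): no bracket -> illegal
(5,3): flips 1 -> legal
(6,3): no bracket -> illegal
(6,4): flips 1 -> legal
(6,5): no bracket -> illegal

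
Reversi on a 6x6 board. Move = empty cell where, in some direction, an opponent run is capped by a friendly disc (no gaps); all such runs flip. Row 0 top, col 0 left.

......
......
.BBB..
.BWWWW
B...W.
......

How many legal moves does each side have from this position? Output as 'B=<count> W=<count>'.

-- B to move --
(2,4): no bracket -> illegal
(2,5): no bracket -> illegal
(4,1): flips 1 -> legal
(4,2): flips 1 -> legal
(4,3): flips 2 -> legal
(4,5): flips 1 -> legal
(5,3): no bracket -> illegal
(5,4): no bracket -> illegal
(5,5): flips 2 -> legal
B mobility = 5
-- W to move --
(1,0): flips 1 -> legal
(1,1): flips 1 -> legal
(1,2): flips 2 -> legal
(1,3): flips 1 -> legal
(1,4): flips 1 -> legal
(2,0): no bracket -> illegal
(2,4): no bracket -> illegal
(3,0): flips 1 -> legal
(4,1): no bracket -> illegal
(4,2): no bracket -> illegal
(5,0): no bracket -> illegal
(5,1): no bracket -> illegal
W mobility = 6

Answer: B=5 W=6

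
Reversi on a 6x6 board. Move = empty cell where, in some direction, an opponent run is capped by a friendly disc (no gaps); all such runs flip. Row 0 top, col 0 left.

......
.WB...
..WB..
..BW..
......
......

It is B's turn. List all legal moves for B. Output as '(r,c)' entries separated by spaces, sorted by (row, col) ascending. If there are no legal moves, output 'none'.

(0,0): no bracket -> illegal
(0,1): no bracket -> illegal
(0,2): no bracket -> illegal
(1,0): flips 1 -> legal
(1,3): no bracket -> illegal
(2,0): no bracket -> illegal
(2,1): flips 1 -> legal
(2,4): no bracket -> illegal
(3,1): no bracket -> illegal
(3,4): flips 1 -> legal
(4,2): no bracket -> illegal
(4,3): flips 1 -> legal
(4,4): no bracket -> illegal

Answer: (1,0) (2,1) (3,4) (4,3)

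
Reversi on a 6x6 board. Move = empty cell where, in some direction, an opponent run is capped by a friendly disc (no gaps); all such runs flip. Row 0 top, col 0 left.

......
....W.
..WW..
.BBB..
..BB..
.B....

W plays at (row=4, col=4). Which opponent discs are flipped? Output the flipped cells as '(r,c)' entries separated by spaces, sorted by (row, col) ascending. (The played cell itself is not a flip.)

Answer: (3,3)

Derivation:
Dir NW: opp run (3,3) capped by W -> flip
Dir N: first cell '.' (not opp) -> no flip
Dir NE: first cell '.' (not opp) -> no flip
Dir W: opp run (4,3) (4,2), next='.' -> no flip
Dir E: first cell '.' (not opp) -> no flip
Dir SW: first cell '.' (not opp) -> no flip
Dir S: first cell '.' (not opp) -> no flip
Dir SE: first cell '.' (not opp) -> no flip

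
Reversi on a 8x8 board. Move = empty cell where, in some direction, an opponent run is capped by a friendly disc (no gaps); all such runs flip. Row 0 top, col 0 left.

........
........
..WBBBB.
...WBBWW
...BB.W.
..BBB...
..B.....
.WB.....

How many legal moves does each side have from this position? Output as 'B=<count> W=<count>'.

-- B to move --
(1,1): flips 2 -> legal
(1,2): no bracket -> illegal
(1,3): no bracket -> illegal
(2,1): flips 1 -> legal
(2,7): no bracket -> illegal
(3,1): no bracket -> illegal
(3,2): flips 1 -> legal
(4,2): flips 1 -> legal
(4,5): no bracket -> illegal
(4,7): flips 1 -> legal
(5,5): no bracket -> illegal
(5,6): flips 2 -> legal
(5,7): flips 1 -> legal
(6,0): no bracket -> illegal
(6,1): no bracket -> illegal
(7,0): flips 1 -> legal
B mobility = 8
-- W to move --
(1,2): no bracket -> illegal
(1,3): flips 3 -> legal
(1,4): flips 1 -> legal
(1,5): flips 2 -> legal
(1,6): flips 1 -> legal
(1,7): flips 5 -> legal
(2,7): flips 4 -> legal
(3,2): no bracket -> illegal
(4,1): no bracket -> illegal
(4,2): no bracket -> illegal
(4,5): no bracket -> illegal
(5,1): no bracket -> illegal
(5,5): flips 1 -> legal
(6,1): no bracket -> illegal
(6,3): flips 2 -> legal
(6,4): no bracket -> illegal
(6,5): no bracket -> illegal
(7,3): flips 1 -> legal
W mobility = 9

Answer: B=8 W=9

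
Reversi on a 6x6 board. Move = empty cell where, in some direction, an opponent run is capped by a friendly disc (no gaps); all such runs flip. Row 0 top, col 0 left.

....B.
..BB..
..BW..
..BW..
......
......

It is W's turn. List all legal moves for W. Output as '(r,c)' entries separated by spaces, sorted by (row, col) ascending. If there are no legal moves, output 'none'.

Answer: (0,1) (0,3) (1,1) (2,1) (3,1) (4,1)

Derivation:
(0,1): flips 1 -> legal
(0,2): no bracket -> illegal
(0,3): flips 1 -> legal
(0,5): no bracket -> illegal
(1,1): flips 1 -> legal
(1,4): no bracket -> illegal
(1,5): no bracket -> illegal
(2,1): flips 1 -> legal
(2,4): no bracket -> illegal
(3,1): flips 1 -> legal
(4,1): flips 1 -> legal
(4,2): no bracket -> illegal
(4,3): no bracket -> illegal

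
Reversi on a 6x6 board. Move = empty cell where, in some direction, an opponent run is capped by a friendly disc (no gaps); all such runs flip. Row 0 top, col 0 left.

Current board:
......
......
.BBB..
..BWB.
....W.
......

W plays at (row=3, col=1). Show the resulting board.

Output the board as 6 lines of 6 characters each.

Answer: ......
......
.BBB..
.WWWB.
....W.
......

Derivation:
Place W at (3,1); scan 8 dirs for brackets.
Dir NW: first cell '.' (not opp) -> no flip
Dir N: opp run (2,1), next='.' -> no flip
Dir NE: opp run (2,2), next='.' -> no flip
Dir W: first cell '.' (not opp) -> no flip
Dir E: opp run (3,2) capped by W -> flip
Dir SW: first cell '.' (not opp) -> no flip
Dir S: first cell '.' (not opp) -> no flip
Dir SE: first cell '.' (not opp) -> no flip
All flips: (3,2)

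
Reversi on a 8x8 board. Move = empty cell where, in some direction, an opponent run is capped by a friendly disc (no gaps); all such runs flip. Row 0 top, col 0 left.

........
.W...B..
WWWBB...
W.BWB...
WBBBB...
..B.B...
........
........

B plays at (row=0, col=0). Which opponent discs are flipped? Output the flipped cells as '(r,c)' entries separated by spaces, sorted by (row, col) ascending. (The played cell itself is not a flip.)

Answer: (1,1) (2,2) (3,3)

Derivation:
Dir NW: edge -> no flip
Dir N: edge -> no flip
Dir NE: edge -> no flip
Dir W: edge -> no flip
Dir E: first cell '.' (not opp) -> no flip
Dir SW: edge -> no flip
Dir S: first cell '.' (not opp) -> no flip
Dir SE: opp run (1,1) (2,2) (3,3) capped by B -> flip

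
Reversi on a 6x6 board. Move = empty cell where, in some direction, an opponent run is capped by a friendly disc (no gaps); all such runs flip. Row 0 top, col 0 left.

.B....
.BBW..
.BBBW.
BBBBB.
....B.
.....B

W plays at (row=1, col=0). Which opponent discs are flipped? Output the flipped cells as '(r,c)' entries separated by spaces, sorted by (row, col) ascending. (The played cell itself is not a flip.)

Answer: (1,1) (1,2)

Derivation:
Dir NW: edge -> no flip
Dir N: first cell '.' (not opp) -> no flip
Dir NE: opp run (0,1), next=edge -> no flip
Dir W: edge -> no flip
Dir E: opp run (1,1) (1,2) capped by W -> flip
Dir SW: edge -> no flip
Dir S: first cell '.' (not opp) -> no flip
Dir SE: opp run (2,1) (3,2), next='.' -> no flip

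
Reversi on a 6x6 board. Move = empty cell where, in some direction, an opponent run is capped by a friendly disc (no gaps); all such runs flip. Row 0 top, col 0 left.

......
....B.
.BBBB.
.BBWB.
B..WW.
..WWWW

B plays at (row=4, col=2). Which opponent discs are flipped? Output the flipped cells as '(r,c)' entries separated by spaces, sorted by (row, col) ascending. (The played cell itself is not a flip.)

Dir NW: first cell 'B' (not opp) -> no flip
Dir N: first cell 'B' (not opp) -> no flip
Dir NE: opp run (3,3) capped by B -> flip
Dir W: first cell '.' (not opp) -> no flip
Dir E: opp run (4,3) (4,4), next='.' -> no flip
Dir SW: first cell '.' (not opp) -> no flip
Dir S: opp run (5,2), next=edge -> no flip
Dir SE: opp run (5,3), next=edge -> no flip

Answer: (3,3)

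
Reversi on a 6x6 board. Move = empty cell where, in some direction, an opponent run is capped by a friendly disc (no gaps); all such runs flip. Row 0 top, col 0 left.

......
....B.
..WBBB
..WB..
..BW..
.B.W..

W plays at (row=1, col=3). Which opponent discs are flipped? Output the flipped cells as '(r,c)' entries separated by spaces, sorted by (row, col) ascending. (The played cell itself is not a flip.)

Answer: (2,3) (3,3)

Derivation:
Dir NW: first cell '.' (not opp) -> no flip
Dir N: first cell '.' (not opp) -> no flip
Dir NE: first cell '.' (not opp) -> no flip
Dir W: first cell '.' (not opp) -> no flip
Dir E: opp run (1,4), next='.' -> no flip
Dir SW: first cell 'W' (not opp) -> no flip
Dir S: opp run (2,3) (3,3) capped by W -> flip
Dir SE: opp run (2,4), next='.' -> no flip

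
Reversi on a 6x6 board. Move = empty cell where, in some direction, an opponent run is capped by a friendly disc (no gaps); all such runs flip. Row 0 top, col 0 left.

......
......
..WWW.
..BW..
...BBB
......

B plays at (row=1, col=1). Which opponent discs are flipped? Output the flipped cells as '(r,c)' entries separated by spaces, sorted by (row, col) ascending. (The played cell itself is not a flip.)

Answer: (2,2) (3,3)

Derivation:
Dir NW: first cell '.' (not opp) -> no flip
Dir N: first cell '.' (not opp) -> no flip
Dir NE: first cell '.' (not opp) -> no flip
Dir W: first cell '.' (not opp) -> no flip
Dir E: first cell '.' (not opp) -> no flip
Dir SW: first cell '.' (not opp) -> no flip
Dir S: first cell '.' (not opp) -> no flip
Dir SE: opp run (2,2) (3,3) capped by B -> flip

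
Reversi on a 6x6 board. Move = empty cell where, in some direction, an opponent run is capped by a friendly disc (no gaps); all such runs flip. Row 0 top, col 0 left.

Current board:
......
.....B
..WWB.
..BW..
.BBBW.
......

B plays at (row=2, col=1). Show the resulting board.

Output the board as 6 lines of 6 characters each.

Place B at (2,1); scan 8 dirs for brackets.
Dir NW: first cell '.' (not opp) -> no flip
Dir N: first cell '.' (not opp) -> no flip
Dir NE: first cell '.' (not opp) -> no flip
Dir W: first cell '.' (not opp) -> no flip
Dir E: opp run (2,2) (2,3) capped by B -> flip
Dir SW: first cell '.' (not opp) -> no flip
Dir S: first cell '.' (not opp) -> no flip
Dir SE: first cell 'B' (not opp) -> no flip
All flips: (2,2) (2,3)

Answer: ......
.....B
.BBBB.
..BW..
.BBBW.
......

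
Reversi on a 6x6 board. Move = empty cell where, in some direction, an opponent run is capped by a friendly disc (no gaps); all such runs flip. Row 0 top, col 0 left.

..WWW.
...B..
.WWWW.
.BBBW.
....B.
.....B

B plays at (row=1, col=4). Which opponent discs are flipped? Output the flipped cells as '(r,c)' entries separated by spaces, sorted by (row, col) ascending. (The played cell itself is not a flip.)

Dir NW: opp run (0,3), next=edge -> no flip
Dir N: opp run (0,4), next=edge -> no flip
Dir NE: first cell '.' (not opp) -> no flip
Dir W: first cell 'B' (not opp) -> no flip
Dir E: first cell '.' (not opp) -> no flip
Dir SW: opp run (2,3) capped by B -> flip
Dir S: opp run (2,4) (3,4) capped by B -> flip
Dir SE: first cell '.' (not opp) -> no flip

Answer: (2,3) (2,4) (3,4)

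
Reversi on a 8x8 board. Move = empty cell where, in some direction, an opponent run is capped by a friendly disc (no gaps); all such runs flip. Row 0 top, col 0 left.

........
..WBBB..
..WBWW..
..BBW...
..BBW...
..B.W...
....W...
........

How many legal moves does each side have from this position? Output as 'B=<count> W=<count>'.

-- B to move --
(0,1): flips 1 -> legal
(0,2): flips 2 -> legal
(0,3): no bracket -> illegal
(1,1): flips 2 -> legal
(1,6): flips 2 -> legal
(2,1): flips 1 -> legal
(2,6): flips 2 -> legal
(3,1): flips 1 -> legal
(3,5): flips 3 -> legal
(3,6): flips 1 -> legal
(4,5): flips 2 -> legal
(5,3): no bracket -> illegal
(5,5): flips 1 -> legal
(6,3): no bracket -> illegal
(6,5): flips 1 -> legal
(7,3): no bracket -> illegal
(7,4): flips 5 -> legal
(7,5): no bracket -> illegal
B mobility = 13
-- W to move --
(0,2): flips 1 -> legal
(0,3): flips 1 -> legal
(0,4): flips 2 -> legal
(0,5): flips 1 -> legal
(0,6): flips 1 -> legal
(1,6): flips 3 -> legal
(2,1): flips 2 -> legal
(2,6): no bracket -> illegal
(3,1): flips 2 -> legal
(4,1): flips 2 -> legal
(5,1): flips 2 -> legal
(5,3): no bracket -> illegal
(6,1): flips 2 -> legal
(6,2): flips 3 -> legal
(6,3): no bracket -> illegal
W mobility = 12

Answer: B=13 W=12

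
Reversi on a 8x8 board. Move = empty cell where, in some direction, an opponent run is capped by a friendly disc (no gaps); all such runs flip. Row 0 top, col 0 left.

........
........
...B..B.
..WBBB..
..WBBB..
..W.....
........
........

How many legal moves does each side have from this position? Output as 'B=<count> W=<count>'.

-- B to move --
(2,1): flips 1 -> legal
(2,2): no bracket -> illegal
(3,1): flips 1 -> legal
(4,1): flips 2 -> legal
(5,1): flips 1 -> legal
(5,3): no bracket -> illegal
(6,1): flips 1 -> legal
(6,2): no bracket -> illegal
(6,3): no bracket -> illegal
B mobility = 5
-- W to move --
(1,2): no bracket -> illegal
(1,3): no bracket -> illegal
(1,4): flips 1 -> legal
(1,5): no bracket -> illegal
(1,6): no bracket -> illegal
(1,7): no bracket -> illegal
(2,2): no bracket -> illegal
(2,4): flips 1 -> legal
(2,5): flips 2 -> legal
(2,7): no bracket -> illegal
(3,6): flips 3 -> legal
(3,7): no bracket -> illegal
(4,6): flips 3 -> legal
(5,3): no bracket -> illegal
(5,4): flips 1 -> legal
(5,5): no bracket -> illegal
(5,6): no bracket -> illegal
W mobility = 6

Answer: B=5 W=6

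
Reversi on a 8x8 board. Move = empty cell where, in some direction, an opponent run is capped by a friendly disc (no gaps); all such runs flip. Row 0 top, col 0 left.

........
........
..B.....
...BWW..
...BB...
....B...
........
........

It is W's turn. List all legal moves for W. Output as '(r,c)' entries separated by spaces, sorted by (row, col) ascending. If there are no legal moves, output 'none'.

Answer: (3,2) (5,2) (5,3) (6,4)

Derivation:
(1,1): no bracket -> illegal
(1,2): no bracket -> illegal
(1,3): no bracket -> illegal
(2,1): no bracket -> illegal
(2,3): no bracket -> illegal
(2,4): no bracket -> illegal
(3,1): no bracket -> illegal
(3,2): flips 1 -> legal
(4,2): no bracket -> illegal
(4,5): no bracket -> illegal
(5,2): flips 1 -> legal
(5,3): flips 1 -> legal
(5,5): no bracket -> illegal
(6,3): no bracket -> illegal
(6,4): flips 2 -> legal
(6,5): no bracket -> illegal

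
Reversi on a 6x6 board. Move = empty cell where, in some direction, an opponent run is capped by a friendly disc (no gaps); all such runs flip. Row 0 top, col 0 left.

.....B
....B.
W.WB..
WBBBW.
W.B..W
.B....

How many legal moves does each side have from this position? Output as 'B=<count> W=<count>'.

Answer: B=5 W=5

Derivation:
-- B to move --
(1,0): no bracket -> illegal
(1,1): flips 1 -> legal
(1,2): flips 1 -> legal
(1,3): flips 1 -> legal
(2,1): flips 1 -> legal
(2,4): no bracket -> illegal
(2,5): no bracket -> illegal
(3,5): flips 1 -> legal
(4,1): no bracket -> illegal
(4,3): no bracket -> illegal
(4,4): no bracket -> illegal
(5,0): no bracket -> illegal
(5,4): no bracket -> illegal
(5,5): no bracket -> illegal
B mobility = 5
-- W to move --
(0,3): no bracket -> illegal
(0,4): no bracket -> illegal
(1,2): flips 1 -> legal
(1,3): no bracket -> illegal
(1,5): no bracket -> illegal
(2,1): no bracket -> illegal
(2,4): flips 1 -> legal
(2,5): no bracket -> illegal
(4,1): no bracket -> illegal
(4,3): no bracket -> illegal
(4,4): flips 1 -> legal
(5,0): no bracket -> illegal
(5,2): flips 2 -> legal
(5,3): flips 2 -> legal
W mobility = 5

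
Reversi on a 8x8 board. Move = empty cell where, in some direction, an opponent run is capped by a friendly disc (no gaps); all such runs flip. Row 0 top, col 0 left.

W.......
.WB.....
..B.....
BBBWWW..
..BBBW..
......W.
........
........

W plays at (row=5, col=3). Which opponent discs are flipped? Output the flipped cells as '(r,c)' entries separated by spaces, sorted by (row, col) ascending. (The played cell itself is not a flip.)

Dir NW: opp run (4,2) (3,1), next='.' -> no flip
Dir N: opp run (4,3) capped by W -> flip
Dir NE: opp run (4,4) capped by W -> flip
Dir W: first cell '.' (not opp) -> no flip
Dir E: first cell '.' (not opp) -> no flip
Dir SW: first cell '.' (not opp) -> no flip
Dir S: first cell '.' (not opp) -> no flip
Dir SE: first cell '.' (not opp) -> no flip

Answer: (4,3) (4,4)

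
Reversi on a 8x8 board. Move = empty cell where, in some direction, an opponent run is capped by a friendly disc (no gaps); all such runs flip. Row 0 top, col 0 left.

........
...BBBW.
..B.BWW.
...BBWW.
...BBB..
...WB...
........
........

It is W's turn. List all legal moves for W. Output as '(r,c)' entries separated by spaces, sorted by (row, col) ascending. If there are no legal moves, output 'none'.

(0,2): flips 2 -> legal
(0,3): flips 1 -> legal
(0,4): flips 1 -> legal
(0,5): flips 1 -> legal
(0,6): no bracket -> illegal
(1,1): no bracket -> illegal
(1,2): flips 3 -> legal
(2,1): no bracket -> illegal
(2,3): flips 3 -> legal
(3,1): no bracket -> illegal
(3,2): flips 2 -> legal
(4,2): no bracket -> illegal
(4,6): no bracket -> illegal
(5,2): flips 2 -> legal
(5,5): flips 2 -> legal
(5,6): no bracket -> illegal
(6,3): flips 2 -> legal
(6,4): no bracket -> illegal
(6,5): no bracket -> illegal

Answer: (0,2) (0,3) (0,4) (0,5) (1,2) (2,3) (3,2) (5,2) (5,5) (6,3)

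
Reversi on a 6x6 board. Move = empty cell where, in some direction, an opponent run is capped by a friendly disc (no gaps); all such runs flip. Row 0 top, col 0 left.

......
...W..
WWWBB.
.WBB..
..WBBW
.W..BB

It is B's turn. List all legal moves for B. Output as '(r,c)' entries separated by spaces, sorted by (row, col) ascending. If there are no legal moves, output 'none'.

Answer: (0,2) (0,3) (1,0) (1,1) (1,2) (3,0) (3,5) (4,1) (5,2)

Derivation:
(0,2): flips 1 -> legal
(0,3): flips 1 -> legal
(0,4): no bracket -> illegal
(1,0): flips 1 -> legal
(1,1): flips 1 -> legal
(1,2): flips 1 -> legal
(1,4): no bracket -> illegal
(3,0): flips 1 -> legal
(3,4): no bracket -> illegal
(3,5): flips 1 -> legal
(4,0): no bracket -> illegal
(4,1): flips 1 -> legal
(5,0): no bracket -> illegal
(5,2): flips 1 -> legal
(5,3): no bracket -> illegal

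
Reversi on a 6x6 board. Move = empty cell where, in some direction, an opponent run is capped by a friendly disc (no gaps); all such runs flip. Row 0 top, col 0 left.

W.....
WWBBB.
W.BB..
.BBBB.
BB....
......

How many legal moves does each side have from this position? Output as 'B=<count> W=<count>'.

Answer: B=0 W=3

Derivation:
-- B to move --
(0,1): no bracket -> illegal
(0,2): no bracket -> illegal
(2,1): no bracket -> illegal
(3,0): no bracket -> illegal
B mobility = 0
-- W to move --
(0,1): no bracket -> illegal
(0,2): no bracket -> illegal
(0,3): no bracket -> illegal
(0,4): no bracket -> illegal
(0,5): no bracket -> illegal
(1,5): flips 3 -> legal
(2,1): no bracket -> illegal
(2,4): no bracket -> illegal
(2,5): no bracket -> illegal
(3,0): no bracket -> illegal
(3,5): no bracket -> illegal
(4,2): flips 1 -> legal
(4,3): no bracket -> illegal
(4,4): flips 2 -> legal
(4,5): no bracket -> illegal
(5,0): no bracket -> illegal
(5,1): no bracket -> illegal
(5,2): no bracket -> illegal
W mobility = 3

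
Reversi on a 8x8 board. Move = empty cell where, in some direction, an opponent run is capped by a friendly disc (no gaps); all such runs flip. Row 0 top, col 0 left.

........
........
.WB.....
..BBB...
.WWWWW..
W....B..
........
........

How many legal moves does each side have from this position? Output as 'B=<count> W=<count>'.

Answer: B=8 W=7

Derivation:
-- B to move --
(1,0): flips 1 -> legal
(1,1): no bracket -> illegal
(1,2): no bracket -> illegal
(2,0): flips 1 -> legal
(3,0): no bracket -> illegal
(3,1): no bracket -> illegal
(3,5): flips 1 -> legal
(3,6): no bracket -> illegal
(4,0): no bracket -> illegal
(4,6): no bracket -> illegal
(5,1): flips 1 -> legal
(5,2): flips 2 -> legal
(5,3): flips 1 -> legal
(5,4): flips 2 -> legal
(5,6): flips 1 -> legal
(6,0): no bracket -> illegal
(6,1): no bracket -> illegal
B mobility = 8
-- W to move --
(1,1): flips 2 -> legal
(1,2): flips 2 -> legal
(1,3): no bracket -> illegal
(2,3): flips 4 -> legal
(2,4): flips 2 -> legal
(2,5): flips 1 -> legal
(3,1): no bracket -> illegal
(3,5): no bracket -> illegal
(4,6): no bracket -> illegal
(5,4): no bracket -> illegal
(5,6): no bracket -> illegal
(6,4): no bracket -> illegal
(6,5): flips 1 -> legal
(6,6): flips 1 -> legal
W mobility = 7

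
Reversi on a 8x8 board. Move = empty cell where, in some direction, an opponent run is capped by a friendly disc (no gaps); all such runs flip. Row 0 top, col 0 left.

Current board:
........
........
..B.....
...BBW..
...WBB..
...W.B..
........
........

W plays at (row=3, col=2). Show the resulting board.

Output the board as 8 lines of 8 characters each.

Place W at (3,2); scan 8 dirs for brackets.
Dir NW: first cell '.' (not opp) -> no flip
Dir N: opp run (2,2), next='.' -> no flip
Dir NE: first cell '.' (not opp) -> no flip
Dir W: first cell '.' (not opp) -> no flip
Dir E: opp run (3,3) (3,4) capped by W -> flip
Dir SW: first cell '.' (not opp) -> no flip
Dir S: first cell '.' (not opp) -> no flip
Dir SE: first cell 'W' (not opp) -> no flip
All flips: (3,3) (3,4)

Answer: ........
........
..B.....
..WWWW..
...WBB..
...W.B..
........
........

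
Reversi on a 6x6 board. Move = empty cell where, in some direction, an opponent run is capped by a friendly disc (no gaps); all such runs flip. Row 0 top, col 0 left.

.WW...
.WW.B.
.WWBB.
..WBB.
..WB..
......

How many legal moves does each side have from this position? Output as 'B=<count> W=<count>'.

Answer: B=6 W=7

Derivation:
-- B to move --
(0,0): flips 2 -> legal
(0,3): no bracket -> illegal
(1,0): flips 2 -> legal
(1,3): no bracket -> illegal
(2,0): flips 2 -> legal
(3,0): no bracket -> illegal
(3,1): flips 1 -> legal
(4,1): flips 2 -> legal
(5,1): flips 1 -> legal
(5,2): no bracket -> illegal
(5,3): no bracket -> illegal
B mobility = 6
-- W to move --
(0,3): no bracket -> illegal
(0,4): no bracket -> illegal
(0,5): flips 2 -> legal
(1,3): no bracket -> illegal
(1,5): flips 2 -> legal
(2,5): flips 2 -> legal
(3,5): flips 2 -> legal
(4,4): flips 2 -> legal
(4,5): flips 2 -> legal
(5,2): no bracket -> illegal
(5,3): no bracket -> illegal
(5,4): flips 1 -> legal
W mobility = 7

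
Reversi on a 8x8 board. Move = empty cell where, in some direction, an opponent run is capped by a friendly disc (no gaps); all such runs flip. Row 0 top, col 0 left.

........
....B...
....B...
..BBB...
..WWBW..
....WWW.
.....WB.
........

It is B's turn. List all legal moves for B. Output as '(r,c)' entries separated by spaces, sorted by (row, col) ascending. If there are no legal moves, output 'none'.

(3,1): no bracket -> illegal
(3,5): no bracket -> illegal
(3,6): no bracket -> illegal
(4,1): flips 2 -> legal
(4,6): flips 2 -> legal
(4,7): no bracket -> illegal
(5,1): flips 1 -> legal
(5,2): flips 2 -> legal
(5,3): flips 1 -> legal
(5,7): no bracket -> illegal
(6,3): no bracket -> illegal
(6,4): flips 2 -> legal
(6,7): flips 2 -> legal
(7,4): no bracket -> illegal
(7,5): no bracket -> illegal
(7,6): flips 3 -> legal

Answer: (4,1) (4,6) (5,1) (5,2) (5,3) (6,4) (6,7) (7,6)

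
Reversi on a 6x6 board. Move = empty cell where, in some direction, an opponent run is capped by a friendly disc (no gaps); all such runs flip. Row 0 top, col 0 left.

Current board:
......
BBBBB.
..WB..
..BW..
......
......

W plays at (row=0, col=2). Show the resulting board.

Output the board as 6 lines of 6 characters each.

Place W at (0,2); scan 8 dirs for brackets.
Dir NW: edge -> no flip
Dir N: edge -> no flip
Dir NE: edge -> no flip
Dir W: first cell '.' (not opp) -> no flip
Dir E: first cell '.' (not opp) -> no flip
Dir SW: opp run (1,1), next='.' -> no flip
Dir S: opp run (1,2) capped by W -> flip
Dir SE: opp run (1,3), next='.' -> no flip
All flips: (1,2)

Answer: ..W...
BBWBB.
..WB..
..BW..
......
......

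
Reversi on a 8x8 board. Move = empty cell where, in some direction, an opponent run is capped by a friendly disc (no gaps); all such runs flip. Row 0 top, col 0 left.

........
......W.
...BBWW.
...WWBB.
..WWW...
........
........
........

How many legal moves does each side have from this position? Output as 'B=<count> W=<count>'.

Answer: B=10 W=9

Derivation:
-- B to move --
(0,5): no bracket -> illegal
(0,6): flips 2 -> legal
(0,7): no bracket -> illegal
(1,4): flips 1 -> legal
(1,5): flips 1 -> legal
(1,7): flips 1 -> legal
(2,2): no bracket -> illegal
(2,7): flips 2 -> legal
(3,1): no bracket -> illegal
(3,2): flips 2 -> legal
(3,7): no bracket -> illegal
(4,1): no bracket -> illegal
(4,5): flips 1 -> legal
(5,1): flips 2 -> legal
(5,2): no bracket -> illegal
(5,3): flips 3 -> legal
(5,4): flips 2 -> legal
(5,5): no bracket -> illegal
B mobility = 10
-- W to move --
(1,2): flips 1 -> legal
(1,3): flips 1 -> legal
(1,4): flips 1 -> legal
(1,5): flips 1 -> legal
(2,2): flips 2 -> legal
(2,7): no bracket -> illegal
(3,2): no bracket -> illegal
(3,7): flips 2 -> legal
(4,5): flips 1 -> legal
(4,6): flips 1 -> legal
(4,7): flips 1 -> legal
W mobility = 9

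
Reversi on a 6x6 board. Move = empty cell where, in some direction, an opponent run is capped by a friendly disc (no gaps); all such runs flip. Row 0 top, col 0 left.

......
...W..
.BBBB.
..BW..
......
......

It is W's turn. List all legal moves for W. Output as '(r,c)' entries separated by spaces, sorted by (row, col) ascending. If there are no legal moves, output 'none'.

(1,0): no bracket -> illegal
(1,1): flips 1 -> legal
(1,2): no bracket -> illegal
(1,4): no bracket -> illegal
(1,5): flips 1 -> legal
(2,0): no bracket -> illegal
(2,5): no bracket -> illegal
(3,0): no bracket -> illegal
(3,1): flips 2 -> legal
(3,4): no bracket -> illegal
(3,5): flips 1 -> legal
(4,1): no bracket -> illegal
(4,2): no bracket -> illegal
(4,3): no bracket -> illegal

Answer: (1,1) (1,5) (3,1) (3,5)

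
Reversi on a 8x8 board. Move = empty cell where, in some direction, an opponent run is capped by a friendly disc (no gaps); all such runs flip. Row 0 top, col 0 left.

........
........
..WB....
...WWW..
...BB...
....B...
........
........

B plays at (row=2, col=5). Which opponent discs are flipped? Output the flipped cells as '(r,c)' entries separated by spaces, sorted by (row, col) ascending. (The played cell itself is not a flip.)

Dir NW: first cell '.' (not opp) -> no flip
Dir N: first cell '.' (not opp) -> no flip
Dir NE: first cell '.' (not opp) -> no flip
Dir W: first cell '.' (not opp) -> no flip
Dir E: first cell '.' (not opp) -> no flip
Dir SW: opp run (3,4) capped by B -> flip
Dir S: opp run (3,5), next='.' -> no flip
Dir SE: first cell '.' (not opp) -> no flip

Answer: (3,4)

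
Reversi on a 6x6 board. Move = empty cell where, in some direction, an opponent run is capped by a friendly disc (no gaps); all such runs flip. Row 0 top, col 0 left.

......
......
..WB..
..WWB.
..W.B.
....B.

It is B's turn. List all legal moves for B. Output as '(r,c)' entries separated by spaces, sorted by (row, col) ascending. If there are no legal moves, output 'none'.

(1,1): flips 2 -> legal
(1,2): no bracket -> illegal
(1,3): no bracket -> illegal
(2,1): flips 1 -> legal
(2,4): no bracket -> illegal
(3,1): flips 2 -> legal
(4,1): flips 1 -> legal
(4,3): flips 1 -> legal
(5,1): no bracket -> illegal
(5,2): no bracket -> illegal
(5,3): no bracket -> illegal

Answer: (1,1) (2,1) (3,1) (4,1) (4,3)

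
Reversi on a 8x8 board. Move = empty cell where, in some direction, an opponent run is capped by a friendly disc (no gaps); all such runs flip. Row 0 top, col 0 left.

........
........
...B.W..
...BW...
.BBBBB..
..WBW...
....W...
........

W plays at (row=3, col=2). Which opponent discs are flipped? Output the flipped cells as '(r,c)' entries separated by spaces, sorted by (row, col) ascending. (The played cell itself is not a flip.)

Answer: (3,3) (4,2) (4,3)

Derivation:
Dir NW: first cell '.' (not opp) -> no flip
Dir N: first cell '.' (not opp) -> no flip
Dir NE: opp run (2,3), next='.' -> no flip
Dir W: first cell '.' (not opp) -> no flip
Dir E: opp run (3,3) capped by W -> flip
Dir SW: opp run (4,1), next='.' -> no flip
Dir S: opp run (4,2) capped by W -> flip
Dir SE: opp run (4,3) capped by W -> flip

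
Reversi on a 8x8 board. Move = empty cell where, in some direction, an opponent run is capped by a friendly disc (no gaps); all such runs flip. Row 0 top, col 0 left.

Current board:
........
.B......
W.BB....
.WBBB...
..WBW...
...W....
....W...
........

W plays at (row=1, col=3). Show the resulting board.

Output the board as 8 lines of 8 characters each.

Place W at (1,3); scan 8 dirs for brackets.
Dir NW: first cell '.' (not opp) -> no flip
Dir N: first cell '.' (not opp) -> no flip
Dir NE: first cell '.' (not opp) -> no flip
Dir W: first cell '.' (not opp) -> no flip
Dir E: first cell '.' (not opp) -> no flip
Dir SW: opp run (2,2) capped by W -> flip
Dir S: opp run (2,3) (3,3) (4,3) capped by W -> flip
Dir SE: first cell '.' (not opp) -> no flip
All flips: (2,2) (2,3) (3,3) (4,3)

Answer: ........
.B.W....
W.WW....
.WBWB...
..WWW...
...W....
....W...
........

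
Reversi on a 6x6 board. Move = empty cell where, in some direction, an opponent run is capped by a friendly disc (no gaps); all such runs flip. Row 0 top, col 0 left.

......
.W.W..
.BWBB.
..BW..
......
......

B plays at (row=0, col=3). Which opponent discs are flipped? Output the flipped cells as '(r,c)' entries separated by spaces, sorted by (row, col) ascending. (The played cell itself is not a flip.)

Answer: (1,3)

Derivation:
Dir NW: edge -> no flip
Dir N: edge -> no flip
Dir NE: edge -> no flip
Dir W: first cell '.' (not opp) -> no flip
Dir E: first cell '.' (not opp) -> no flip
Dir SW: first cell '.' (not opp) -> no flip
Dir S: opp run (1,3) capped by B -> flip
Dir SE: first cell '.' (not opp) -> no flip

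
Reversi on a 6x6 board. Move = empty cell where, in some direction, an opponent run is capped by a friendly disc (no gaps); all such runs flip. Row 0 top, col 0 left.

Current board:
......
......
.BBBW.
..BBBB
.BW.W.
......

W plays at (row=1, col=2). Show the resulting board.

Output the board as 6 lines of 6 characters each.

Place W at (1,2); scan 8 dirs for brackets.
Dir NW: first cell '.' (not opp) -> no flip
Dir N: first cell '.' (not opp) -> no flip
Dir NE: first cell '.' (not opp) -> no flip
Dir W: first cell '.' (not opp) -> no flip
Dir E: first cell '.' (not opp) -> no flip
Dir SW: opp run (2,1), next='.' -> no flip
Dir S: opp run (2,2) (3,2) capped by W -> flip
Dir SE: opp run (2,3) (3,4), next='.' -> no flip
All flips: (2,2) (3,2)

Answer: ......
..W...
.BWBW.
..WBBB
.BW.W.
......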